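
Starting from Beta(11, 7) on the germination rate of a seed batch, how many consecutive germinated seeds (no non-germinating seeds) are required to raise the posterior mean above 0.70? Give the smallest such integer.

k = 6

After k germinated seeds and 0 non-germinating seeds the posterior is Beta(11+k, 7), with mean (11+k)/(11+7+k).
Set (11+k)/(18+k) > 0.70 and solve: k > (0.70·18 − 11)/(1 − 0.70) = 5.333.
The smallest integer exceeding 5.333 is 6.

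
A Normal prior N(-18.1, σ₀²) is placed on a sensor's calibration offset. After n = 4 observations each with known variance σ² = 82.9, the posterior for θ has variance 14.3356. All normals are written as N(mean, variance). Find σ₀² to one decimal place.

σ₀² = 46.5

Posterior precision equals prior precision plus data precision: 1/σ_n² = 1/σ₀² + n/σ².
So 1/σ₀² = 1/14.3356 − 4/82.9 = 0.069756 − 0.048251 = 0.021505.
Hence σ₀² = 1/0.021505 ≈ 46.5.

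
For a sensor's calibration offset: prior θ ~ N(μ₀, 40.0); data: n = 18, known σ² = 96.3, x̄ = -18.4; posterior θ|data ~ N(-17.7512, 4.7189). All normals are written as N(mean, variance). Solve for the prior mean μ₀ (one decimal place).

With known observation variance, the Normal–Normal posterior has precision τ_n = τ₀ + n/σ² and mean μ_n = (τ₀μ₀ + (n/σ²)x̄)/τ_n.
Here τ₀ = 1/40.0 = 0.025000 and τ_data = 18/96.3 = 0.186916, so τ_n = 0.211916.
Rearranging for μ₀: μ₀ = (μ_n·τ_n − τ_data·x̄)/τ₀ = (-17.7512·0.211916 − 0.186916·-18.4) / 0.025000 = -0.322509/0.025000 ≈ -12.9.

μ₀ = -12.9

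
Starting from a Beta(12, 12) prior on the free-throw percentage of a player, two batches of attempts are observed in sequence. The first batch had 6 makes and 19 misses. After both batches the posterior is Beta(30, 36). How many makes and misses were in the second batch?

Sequential conjugate updates are equivalent to a single update on the pooled data, so total successes = posterior α − prior α and total failures = posterior β − prior β.
Total across both batches: 30−12=18 makes, 36−12=24 misses.
Subtract the first batch: 18−6=12 makes and 24−19=5 misses.

12 makes and 5 misses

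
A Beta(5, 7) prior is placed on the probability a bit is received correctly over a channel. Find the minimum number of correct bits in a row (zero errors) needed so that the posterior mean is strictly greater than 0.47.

After k correct bits and 0 errors the posterior is Beta(5+k, 7), with mean (5+k)/(5+7+k).
Set (5+k)/(12+k) > 0.47 and solve: k > (0.47·12 − 5)/(1 − 0.47) = 1.208.
The smallest integer exceeding 1.208 is 2.

k = 2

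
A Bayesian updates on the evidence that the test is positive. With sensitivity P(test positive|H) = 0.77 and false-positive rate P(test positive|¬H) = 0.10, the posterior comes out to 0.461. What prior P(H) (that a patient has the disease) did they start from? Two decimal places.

P(H) = 0.10

In odds form, posterior odds = prior odds × likelihood ratio, so prior odds = posterior odds ÷ LR.
Posterior odds = 0.461/(1−0.461) = 0.8553. LR = 0.77/0.10 = 7.7000.
Prior odds = 0.8553/7.7000 = 0.1111, so P(H) = 0.1111/(1+0.1111) ≈ 0.10.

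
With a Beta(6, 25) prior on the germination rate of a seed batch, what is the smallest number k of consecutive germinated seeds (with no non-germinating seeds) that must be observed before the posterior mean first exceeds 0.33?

After k germinated seeds and 0 non-germinating seeds the posterior is Beta(6+k, 25), with mean (6+k)/(6+25+k).
Set (6+k)/(31+k) > 0.33 and solve: k > (0.33·31 − 6)/(1 − 0.33) = 6.313.
The smallest integer exceeding 6.313 is 7, and checking k=7: (13)/(38) = 0.3421 > 0.33.

k = 7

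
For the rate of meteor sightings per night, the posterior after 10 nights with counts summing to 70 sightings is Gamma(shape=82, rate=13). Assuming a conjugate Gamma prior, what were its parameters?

Gamma(shape=12, rate=3)

A Gamma(α, β) prior (rate parametrization) on a Poisson rate with n observations summing to S gives posterior Gamma(α+S, β+n).
So α = 82 − 70 = 12 and β = 13 − 10 = 3.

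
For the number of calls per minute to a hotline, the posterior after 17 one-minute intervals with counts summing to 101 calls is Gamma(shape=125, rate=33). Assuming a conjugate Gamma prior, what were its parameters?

A Gamma(α, β) prior (rate parametrization) on a Poisson rate with n observations summing to S gives posterior Gamma(α+S, β+n).
So α = 125 − 101 = 24 and β = 33 − 17 = 16.

Gamma(shape=24, rate=16)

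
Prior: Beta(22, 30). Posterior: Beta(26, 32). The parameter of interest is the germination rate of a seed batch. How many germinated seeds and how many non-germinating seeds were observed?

Beta is conjugate to the binomial likelihood: posterior = Beta(a+s, b+f).
So s = 26 − 22 = 4 and f = 32 − 30 = 2.

4 germinated seeds and 2 non-germinating seeds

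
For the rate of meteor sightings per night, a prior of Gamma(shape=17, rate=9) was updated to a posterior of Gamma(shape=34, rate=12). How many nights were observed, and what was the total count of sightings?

n = 3 nights with total 17 sightings

A Gamma(α, β) prior (rate parametrization) on a Poisson rate with n observations summing to S gives posterior Gamma(α+S, β+n).
Matching: Σxᵢ = 34 − 17 = 17 and n = 12 − 9 = 3.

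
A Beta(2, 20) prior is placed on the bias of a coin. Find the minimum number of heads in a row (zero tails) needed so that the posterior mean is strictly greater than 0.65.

After k heads and 0 tails the posterior is Beta(2+k, 20), with mean (2+k)/(2+20+k).
Set (2+k)/(22+k) > 0.65 and solve: k > (0.65·22 − 2)/(1 − 0.65) = 35.143.
The smallest integer exceeding 35.143 is 36, and checking k=36: (38)/(58) = 0.6552 > 0.65.

k = 36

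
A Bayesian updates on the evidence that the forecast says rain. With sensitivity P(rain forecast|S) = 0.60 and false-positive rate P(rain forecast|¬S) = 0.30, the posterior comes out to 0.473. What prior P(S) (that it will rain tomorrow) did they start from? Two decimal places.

Bayes' rule in odds form gives O(S|E) = O(S)·[P(E|S)/P(E|¬S)], hence O(S) = O(S|E)/LR.
Posterior odds = 0.473/(1−0.473) = 0.8975. LR = 0.60/0.30 = 2.0000.
Prior odds = 0.8975/2.0000 = 0.4487, so P(S) = 0.4487/(1+0.4487) ≈ 0.31.

P(S) = 0.31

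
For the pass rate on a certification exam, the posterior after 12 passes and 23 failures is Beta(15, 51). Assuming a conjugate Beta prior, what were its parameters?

Beta(3, 28)

A Beta(a, b) prior with s successes and f failures in binomial data gives a Beta(a+s, b+f) posterior.
Subtract the data counts: 15−12=3, 51−23=28.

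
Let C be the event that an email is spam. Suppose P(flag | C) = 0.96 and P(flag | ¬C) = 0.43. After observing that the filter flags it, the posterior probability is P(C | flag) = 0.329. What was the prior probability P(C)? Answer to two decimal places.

Bayes' rule in odds form gives O(C|E) = O(C)·[P(E|C)/P(E|¬C)], hence O(C) = O(C|E)/LR.
Posterior odds = 0.329/(1−0.329) = 0.4903. LR = 0.96/0.43 = 2.2326.
Prior odds = 0.4903/2.2326 = 0.2196, so P(C) = 0.2196/(1+0.2196) ≈ 0.18.

P(C) = 0.18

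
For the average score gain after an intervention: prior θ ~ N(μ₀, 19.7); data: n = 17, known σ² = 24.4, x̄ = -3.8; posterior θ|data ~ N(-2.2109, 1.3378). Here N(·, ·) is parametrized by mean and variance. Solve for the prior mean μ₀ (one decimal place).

With known observation variance, the Normal–Normal posterior has precision τ_n = τ₀ + n/σ² and mean μ_n = (τ₀μ₀ + (n/σ²)x̄)/τ_n.
Here τ₀ = 1/19.7 = 0.050761 and τ_data = 17/24.4 = 0.696721, so τ_n = 0.747482.
Rearranging for μ₀: μ₀ = (μ_n·τ_n − τ_data·x̄)/τ₀ = (-2.2109·0.747482 − 0.696721·-3.8) / 0.050761 = 0.994932/0.050761 ≈ 19.6.

μ₀ = 19.6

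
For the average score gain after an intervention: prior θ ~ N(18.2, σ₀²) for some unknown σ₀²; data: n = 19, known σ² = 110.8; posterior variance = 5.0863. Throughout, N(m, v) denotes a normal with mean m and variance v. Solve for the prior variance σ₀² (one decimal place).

For the Normal–Normal model with known σ², precisions add: τ_n = τ₀ + n/σ².
So 1/σ₀² = 1/5.0863 − 19/110.8 = 0.196607 − 0.171480 = 0.025127.
Hence σ₀² = 1/0.025127 ≈ 39.8.

σ₀² = 39.8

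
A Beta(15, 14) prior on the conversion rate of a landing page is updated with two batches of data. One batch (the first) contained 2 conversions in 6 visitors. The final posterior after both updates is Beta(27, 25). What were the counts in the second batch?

Sequential conjugate updates are equivalent to a single update on the pooled data, so total successes = posterior α − prior α and total failures = posterior β − prior β.
Total across both batches: 27−15=12 conversions, 25−14=11 bounces.
Subtract the first batch: 12−2=10 conversions and 11−4=7 bounces.

10 conversions and 7 bounces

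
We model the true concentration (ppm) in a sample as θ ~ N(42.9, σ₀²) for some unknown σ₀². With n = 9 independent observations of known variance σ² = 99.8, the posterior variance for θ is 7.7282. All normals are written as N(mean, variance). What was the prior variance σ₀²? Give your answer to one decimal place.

σ₀² = 25.5

For the Normal–Normal model with known σ², precisions add: τ_n = τ₀ + n/σ².
So 1/σ₀² = 1/7.7282 − 9/99.8 = 0.129396 − 0.090180 = 0.039216.
Hence σ₀² = 1/0.039216 ≈ 25.5.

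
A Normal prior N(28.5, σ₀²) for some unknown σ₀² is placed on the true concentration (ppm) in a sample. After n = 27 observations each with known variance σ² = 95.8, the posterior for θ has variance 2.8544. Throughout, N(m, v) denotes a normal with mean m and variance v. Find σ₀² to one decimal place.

σ₀² = 14.6

Posterior precision equals prior precision plus data precision: 1/σ_n² = 1/σ₀² + n/σ².
So 1/σ₀² = 1/2.8544 − 27/95.8 = 0.350336 − 0.281837 = 0.068499.
Hence σ₀² = 1/0.068499 ≈ 14.6.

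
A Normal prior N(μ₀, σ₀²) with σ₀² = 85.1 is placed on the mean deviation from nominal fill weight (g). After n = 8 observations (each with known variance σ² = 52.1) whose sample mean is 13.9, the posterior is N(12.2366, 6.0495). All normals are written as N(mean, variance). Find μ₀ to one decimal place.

With known observation variance, the Normal–Normal posterior has precision τ_n = τ₀ + n/σ² and mean μ_n = (τ₀μ₀ + (n/σ²)x̄)/τ_n.
Here τ₀ = 1/85.1 = 0.011751 and τ_data = 8/52.1 = 0.153551, so τ_n = 0.165302.
Rearranging for μ₀: μ₀ = (μ_n·τ_n − τ_data·x̄)/τ₀ = (12.2366·0.165302 − 0.153551·13.9) / 0.011751 = -0.111624/0.011751 ≈ -9.5.

μ₀ = -9.5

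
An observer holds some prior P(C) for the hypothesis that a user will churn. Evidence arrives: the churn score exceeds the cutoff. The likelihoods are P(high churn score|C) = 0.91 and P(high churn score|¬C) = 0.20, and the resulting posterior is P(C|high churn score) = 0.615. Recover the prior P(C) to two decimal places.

P(C) = 0.26

Bayes' rule in odds form gives O(C|E) = O(C)·[P(E|C)/P(E|¬C)], hence O(C) = O(C|E)/LR.
Posterior odds = 0.615/(1−0.615) = 1.5974. LR = 0.91/0.20 = 4.5500.
Prior odds = 1.5974/4.5500 = 0.3511, so P(C) = 0.3511/(1+0.3511) ≈ 0.26.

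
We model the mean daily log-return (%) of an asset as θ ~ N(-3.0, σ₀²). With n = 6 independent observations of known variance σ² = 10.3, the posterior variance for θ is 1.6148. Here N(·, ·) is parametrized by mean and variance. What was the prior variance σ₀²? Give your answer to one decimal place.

σ₀² = 27.2

Posterior precision equals prior precision plus data precision: 1/σ_n² = 1/σ₀² + n/σ².
So 1/σ₀² = 1/1.6148 − 6/10.3 = 0.619272 − 0.582524 = 0.036748.
Hence σ₀² = 1/0.036748 ≈ 27.2.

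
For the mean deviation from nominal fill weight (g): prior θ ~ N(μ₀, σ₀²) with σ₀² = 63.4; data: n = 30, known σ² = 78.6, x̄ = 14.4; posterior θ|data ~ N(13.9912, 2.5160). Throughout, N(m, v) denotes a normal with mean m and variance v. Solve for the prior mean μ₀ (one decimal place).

μ₀ = 4.1

With known observation variance, the Normal–Normal posterior has precision τ_n = τ₀ + n/σ² and mean μ_n = (τ₀μ₀ + (n/σ²)x̄)/τ_n.
Here τ₀ = 1/63.4 = 0.015773 and τ_data = 30/78.6 = 0.381679, so τ_n = 0.397452.
Rearranging for μ₀: μ₀ = (μ_n·τ_n − τ_data·x̄)/τ₀ = (13.9912·0.397452 − 0.381679·14.4) / 0.015773 = 0.064653/0.015773 ≈ 4.1.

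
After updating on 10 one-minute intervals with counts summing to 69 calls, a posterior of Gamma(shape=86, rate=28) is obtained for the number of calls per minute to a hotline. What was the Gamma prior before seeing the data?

A Gamma(α, β) prior (rate parametrization) on a Poisson rate with n observations summing to S gives posterior Gamma(α+S, β+n).
So α = 86 − 69 = 17 and β = 28 − 10 = 18.

Gamma(shape=17, rate=18)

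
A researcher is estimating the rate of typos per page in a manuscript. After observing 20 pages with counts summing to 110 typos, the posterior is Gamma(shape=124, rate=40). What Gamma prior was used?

Gamma(shape=14, rate=20)

Gamma–Poisson conjugacy: posterior shape = α + Σxᵢ, posterior rate = β + n.
So α = 124 − 110 = 14 and β = 40 − 20 = 20.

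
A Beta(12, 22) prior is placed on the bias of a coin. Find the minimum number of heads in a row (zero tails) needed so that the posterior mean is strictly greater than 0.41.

After k heads and 0 tails the posterior is Beta(12+k, 22), with mean (12+k)/(12+22+k).
Set (12+k)/(34+k) > 0.41 and solve: k > (0.41·34 − 12)/(1 − 0.41) = 3.288.
The smallest integer exceeding 3.288 is 4.

k = 4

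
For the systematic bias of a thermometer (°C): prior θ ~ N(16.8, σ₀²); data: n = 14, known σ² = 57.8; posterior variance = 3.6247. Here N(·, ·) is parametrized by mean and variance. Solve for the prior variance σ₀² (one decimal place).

Posterior precision equals prior precision plus data precision: 1/σ_n² = 1/σ₀² + n/σ².
So 1/σ₀² = 1/3.6247 − 14/57.8 = 0.275885 − 0.242215 = 0.033670.
Hence σ₀² = 1/0.033670 ≈ 29.7.

σ₀² = 29.7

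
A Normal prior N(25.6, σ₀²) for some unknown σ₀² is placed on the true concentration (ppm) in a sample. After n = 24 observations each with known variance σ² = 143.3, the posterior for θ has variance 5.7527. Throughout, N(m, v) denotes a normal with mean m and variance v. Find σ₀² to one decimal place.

For the Normal–Normal model with known σ², precisions add: τ_n = τ₀ + n/σ².
So 1/σ₀² = 1/5.7527 − 24/143.3 = 0.173831 − 0.167481 = 0.006350.
Hence σ₀² = 1/0.006350 ≈ 157.5.

σ₀² = 157.5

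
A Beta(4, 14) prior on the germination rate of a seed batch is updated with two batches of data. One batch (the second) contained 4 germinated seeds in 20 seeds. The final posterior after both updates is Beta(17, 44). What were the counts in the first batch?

9 germinated seeds and 14 non-germinating seeds

Sequential conjugate updates are equivalent to a single update on the pooled data, so total successes = posterior α − prior α and total failures = posterior β − prior β.
Total across both batches: 17−4=13 germinated seeds, 44−14=30 non-germinating seeds.
Subtract the second batch: 13−4=9 germinated seeds and 30−16=14 non-germinating seeds.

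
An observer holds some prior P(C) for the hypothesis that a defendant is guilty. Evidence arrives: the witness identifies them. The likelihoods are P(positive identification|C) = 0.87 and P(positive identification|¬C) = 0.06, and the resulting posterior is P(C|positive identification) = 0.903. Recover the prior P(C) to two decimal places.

P(C) = 0.39

In odds form, posterior odds = prior odds × likelihood ratio, so prior odds = posterior odds ÷ LR.
Posterior odds = 0.903/(1−0.903) = 9.3093. LR = 0.87/0.06 = 14.5000.
Prior odds = 9.3093/14.5000 = 0.6420, so P(C) = 0.6420/(1+0.6420) ≈ 0.39.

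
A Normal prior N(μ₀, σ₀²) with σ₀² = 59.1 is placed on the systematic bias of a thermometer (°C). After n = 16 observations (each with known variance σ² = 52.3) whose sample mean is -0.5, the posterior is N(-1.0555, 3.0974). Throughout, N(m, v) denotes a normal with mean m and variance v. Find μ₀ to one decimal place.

μ₀ = -11.1

With known observation variance, the Normal–Normal posterior has precision τ_n = τ₀ + n/σ² and mean μ_n = (τ₀μ₀ + (n/σ²)x̄)/τ_n.
Here τ₀ = 1/59.1 = 0.016920 and τ_data = 16/52.3 = 0.305927, so τ_n = 0.322847.
Rearranging for μ₀: μ₀ = (μ_n·τ_n − τ_data·x̄)/τ₀ = (-1.0555·0.322847 − 0.305927·-0.5) / 0.016920 = -0.187802/0.016920 ≈ -11.1.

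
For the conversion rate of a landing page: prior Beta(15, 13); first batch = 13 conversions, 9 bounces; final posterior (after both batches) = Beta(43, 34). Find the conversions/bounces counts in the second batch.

15 conversions and 12 bounces

Sequential conjugate updates are equivalent to a single update on the pooled data, so total successes = posterior α − prior α and total failures = posterior β − prior β.
Total across both batches: 43−15=28 conversions, 34−13=21 bounces.
Subtract the first batch: 28−13=15 conversions and 21−9=12 bounces.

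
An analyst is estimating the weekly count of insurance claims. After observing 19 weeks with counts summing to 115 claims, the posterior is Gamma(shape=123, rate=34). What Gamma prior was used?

Gamma–Poisson conjugacy: posterior shape = α + Σxᵢ, posterior rate = β + n.
So α = 123 − 115 = 8 and β = 34 − 19 = 15.

Gamma(shape=8, rate=15)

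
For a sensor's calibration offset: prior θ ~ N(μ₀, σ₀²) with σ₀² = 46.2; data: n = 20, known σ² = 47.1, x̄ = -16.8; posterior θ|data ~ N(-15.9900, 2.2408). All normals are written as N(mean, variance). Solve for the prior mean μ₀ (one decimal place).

μ₀ = -0.1

With known observation variance, the Normal–Normal posterior has precision τ_n = τ₀ + n/σ² and mean μ_n = (τ₀μ₀ + (n/σ²)x̄)/τ_n.
Here τ₀ = 1/46.2 = 0.021645 and τ_data = 20/47.1 = 0.424628, so τ_n = 0.446273.
Rearranging for μ₀: μ₀ = (μ_n·τ_n − τ_data·x̄)/τ₀ = (-15.9900·0.446273 − 0.424628·-16.8) / 0.021645 = -0.002155/0.021645 ≈ -0.1.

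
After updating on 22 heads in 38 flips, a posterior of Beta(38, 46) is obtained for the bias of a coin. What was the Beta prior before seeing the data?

A Beta(a, b) prior with s successes and f failures in binomial data gives a Beta(a+s, b+f) posterior.
So a = 38 − 22 = 16 and b = 46 − 16 = 30.

Beta(16, 30)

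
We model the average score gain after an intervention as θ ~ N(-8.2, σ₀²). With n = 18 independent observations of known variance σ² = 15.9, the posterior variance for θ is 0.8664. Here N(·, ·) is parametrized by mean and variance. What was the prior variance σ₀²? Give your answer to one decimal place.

σ₀² = 45.2

For the Normal–Normal model with known σ², precisions add: τ_n = τ₀ + n/σ².
So 1/σ₀² = 1/0.8664 − 18/15.9 = 1.154201 − 1.132075 = 0.022126.
Hence σ₀² = 1/0.022126 ≈ 45.2.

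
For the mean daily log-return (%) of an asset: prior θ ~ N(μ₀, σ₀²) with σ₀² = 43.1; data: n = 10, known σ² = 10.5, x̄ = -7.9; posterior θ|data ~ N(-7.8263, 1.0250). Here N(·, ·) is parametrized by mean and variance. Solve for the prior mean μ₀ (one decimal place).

μ₀ = -4.8

The posterior mean is a precision-weighted average: μ_n = (τ₀μ₀ + τ_data·x̄)/(τ₀+τ_data), with τ₀=1/σ₀² and τ_data=n/σ².
Here τ₀ = 1/43.1 = 0.023202 and τ_data = 10/10.5 = 0.952381, so τ_n = 0.975583.
Rearranging for μ₀: μ₀ = (μ_n·τ_n − τ_data·x̄)/τ₀ = (-7.8263·0.975583 − 0.952381·-7.9) / 0.023202 = -0.111395/0.023202 ≈ -4.8.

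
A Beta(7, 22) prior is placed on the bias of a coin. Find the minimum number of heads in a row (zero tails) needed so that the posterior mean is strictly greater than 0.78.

k = 72

After k heads and 0 tails the posterior is Beta(7+k, 22), with mean (7+k)/(7+22+k).
Set (7+k)/(29+k) > 0.78 and solve: k > (0.78·29 − 7)/(1 − 0.78) = 71.000.
The smallest integer exceeding 71.000 is 72, and checking k=72: (79)/(101) = 0.7822 > 0.78.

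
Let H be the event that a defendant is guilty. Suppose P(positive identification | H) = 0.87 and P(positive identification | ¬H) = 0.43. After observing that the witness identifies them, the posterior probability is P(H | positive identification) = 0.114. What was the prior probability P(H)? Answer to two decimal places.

P(H) = 0.06

Bayes' rule in odds form gives O(H|E) = O(H)·[P(E|H)/P(E|¬H)], hence O(H) = O(H|E)/LR.
Posterior odds = 0.114/(1−0.114) = 0.1287. LR = 0.87/0.43 = 2.0233.
Prior odds = 0.1287/2.0233 = 0.0636, so P(H) = 0.0636/(1+0.0636) ≈ 0.06.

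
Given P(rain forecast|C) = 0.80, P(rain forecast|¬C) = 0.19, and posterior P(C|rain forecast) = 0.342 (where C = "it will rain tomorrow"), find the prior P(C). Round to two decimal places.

P(C) = 0.11

In odds form, posterior odds = prior odds × likelihood ratio, so prior odds = posterior odds ÷ LR.
Posterior odds = 0.342/(1−0.342) = 0.5198. LR = 0.80/0.19 = 4.2105.
Prior odds = 0.5198/4.2105 = 0.1235, so P(C) = 0.1235/(1+0.1235) ≈ 0.11.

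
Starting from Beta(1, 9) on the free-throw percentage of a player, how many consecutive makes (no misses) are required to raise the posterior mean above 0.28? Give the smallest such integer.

After k makes and 0 misses the posterior is Beta(1+k, 9), with mean (1+k)/(1+9+k).
Set (1+k)/(10+k) > 0.28 and solve: k > (0.28·10 − 1)/(1 − 0.28) = 2.500.
The smallest integer exceeding 2.500 is 3, and checking k=3: (4)/(13) = 0.3077 > 0.28.

k = 3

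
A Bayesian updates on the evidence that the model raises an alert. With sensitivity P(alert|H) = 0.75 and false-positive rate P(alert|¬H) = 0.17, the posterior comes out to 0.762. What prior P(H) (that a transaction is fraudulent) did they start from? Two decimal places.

P(H) = 0.42

In odds form, posterior odds = prior odds × likelihood ratio, so prior odds = posterior odds ÷ LR.
Posterior odds = 0.762/(1−0.762) = 3.2017. LR = 0.75/0.17 = 4.4118.
Prior odds = 3.2017/4.4118 = 0.7257, so P(H) = 0.7257/(1+0.7257) ≈ 0.42.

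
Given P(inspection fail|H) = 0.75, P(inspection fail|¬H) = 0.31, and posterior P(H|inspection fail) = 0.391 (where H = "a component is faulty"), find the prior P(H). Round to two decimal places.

Bayes' rule in odds form gives O(H|E) = O(H)·[P(E|H)/P(E|¬H)], hence O(H) = O(H|E)/LR.
Posterior odds = 0.391/(1−0.391) = 0.6420. LR = 0.75/0.31 = 2.4194.
Prior odds = 0.6420/2.4194 = 0.2654, so P(H) = 0.2654/(1+0.2654) ≈ 0.21.

P(H) = 0.21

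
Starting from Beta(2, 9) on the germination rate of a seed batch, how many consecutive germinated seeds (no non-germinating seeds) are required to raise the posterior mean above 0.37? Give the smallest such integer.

After k germinated seeds and 0 non-germinating seeds the posterior is Beta(2+k, 9), with mean (2+k)/(2+9+k).
Set (2+k)/(11+k) > 0.37 and solve: k > (0.37·11 − 2)/(1 − 0.37) = 3.286.
The smallest integer exceeding 3.286 is 4.

k = 4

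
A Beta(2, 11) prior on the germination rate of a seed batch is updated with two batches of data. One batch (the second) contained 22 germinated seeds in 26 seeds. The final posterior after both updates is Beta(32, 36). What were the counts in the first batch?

8 germinated seeds and 21 non-germinating seeds

Because Beta–binomial updating is additive in the counts, the combined data contributed (α_post−α_prior, β_post−β_prior) successes and failures.
Total across both batches: 32−2=30 germinated seeds, 36−11=25 non-germinating seeds.
Subtract the second batch: 30−22=8 germinated seeds and 25−4=21 non-germinating seeds.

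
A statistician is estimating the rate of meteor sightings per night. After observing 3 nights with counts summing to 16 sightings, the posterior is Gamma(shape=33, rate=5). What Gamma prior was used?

Gamma(shape=17, rate=2)

Gamma–Poisson conjugacy: posterior shape = α + Σxᵢ, posterior rate = β + n.
So α = 33 − 16 = 17 and β = 5 − 3 = 2.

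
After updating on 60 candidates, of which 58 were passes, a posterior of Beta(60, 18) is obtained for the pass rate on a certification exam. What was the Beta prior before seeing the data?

Under Beta–binomial conjugacy the posterior parameters are (a+s, b+f).
Subtract the data counts: 60−58=2, 18−2=16.

Beta(2, 16)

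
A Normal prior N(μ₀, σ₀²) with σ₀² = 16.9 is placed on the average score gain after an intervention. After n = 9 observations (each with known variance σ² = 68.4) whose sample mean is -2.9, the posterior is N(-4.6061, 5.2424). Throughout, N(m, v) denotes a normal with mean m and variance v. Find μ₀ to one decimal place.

μ₀ = -8.4

The posterior mean is a precision-weighted average: μ_n = (τ₀μ₀ + τ_data·x̄)/(τ₀+τ_data), with τ₀=1/σ₀² and τ_data=n/σ².
Here τ₀ = 1/16.9 = 0.059172 and τ_data = 9/68.4 = 0.131579, so τ_n = 0.190751.
Rearranging for μ₀: μ₀ = (μ_n·τ_n − τ_data·x̄)/τ₀ = (-4.6061·0.190751 − 0.131579·-2.9) / 0.059172 = -0.497039/0.059172 ≈ -8.4.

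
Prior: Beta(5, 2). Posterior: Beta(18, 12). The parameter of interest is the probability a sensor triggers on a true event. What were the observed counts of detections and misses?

Beta is conjugate to the binomial likelihood: posterior = Beta(a+s, b+f).
So s = 18 − 5 = 13 and f = 12 − 2 = 10.

13 detections and 10 misses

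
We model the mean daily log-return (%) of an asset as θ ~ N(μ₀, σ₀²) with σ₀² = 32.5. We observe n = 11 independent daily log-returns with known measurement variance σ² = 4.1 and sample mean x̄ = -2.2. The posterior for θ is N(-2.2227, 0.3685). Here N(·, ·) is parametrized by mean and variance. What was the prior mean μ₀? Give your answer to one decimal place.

With known observation variance, the Normal–Normal posterior has precision τ_n = τ₀ + n/σ² and mean μ_n = (τ₀μ₀ + (n/σ²)x̄)/τ_n.
Here τ₀ = 1/32.5 = 0.030769 and τ_data = 11/4.1 = 2.682927, so τ_n = 2.713696.
Rearranging for μ₀: μ₀ = (μ_n·τ_n − τ_data·x̄)/τ₀ = (-2.2227·2.713696 − 2.682927·-2.2) / 0.030769 = -0.129293/0.030769 ≈ -4.2.

μ₀ = -4.2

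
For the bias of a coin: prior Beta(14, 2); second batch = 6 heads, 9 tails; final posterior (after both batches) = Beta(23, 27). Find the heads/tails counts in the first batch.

3 heads and 16 tails

Sequential conjugate updates are equivalent to a single update on the pooled data, so total successes = posterior α − prior α and total failures = posterior β − prior β.
Total across both batches: 23−14=9 heads, 27−2=25 tails.
Subtract the second batch: 9−6=3 heads and 25−9=16 tails.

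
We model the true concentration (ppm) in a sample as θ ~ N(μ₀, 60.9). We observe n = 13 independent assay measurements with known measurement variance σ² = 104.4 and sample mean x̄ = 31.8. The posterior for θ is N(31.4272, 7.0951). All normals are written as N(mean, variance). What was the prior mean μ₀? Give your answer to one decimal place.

The posterior mean is a precision-weighted average: μ_n = (τ₀μ₀ + τ_data·x̄)/(τ₀+τ_data), with τ₀=1/σ₀² and τ_data=n/σ².
Here τ₀ = 1/60.9 = 0.016420 and τ_data = 13/104.4 = 0.124521, so τ_n = 0.140941.
Rearranging for μ₀: μ₀ = (μ_n·τ_n − τ_data·x̄)/τ₀ = (31.4272·0.140941 − 0.124521·31.8) / 0.016420 = 0.469613/0.016420 ≈ 28.6.

μ₀ = 28.6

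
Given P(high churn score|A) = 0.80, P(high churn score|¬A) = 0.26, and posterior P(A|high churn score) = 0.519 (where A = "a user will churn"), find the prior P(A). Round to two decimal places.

P(A) = 0.26

Bayes' rule in odds form gives O(A|E) = O(A)·[P(E|A)/P(E|¬A)], hence O(A) = O(A|E)/LR.
Posterior odds = 0.519/(1−0.519) = 1.0790. LR = 0.80/0.26 = 3.0769.
Prior odds = 1.0790/3.0769 = 0.3507, so P(A) = 0.3507/(1+0.3507) ≈ 0.26.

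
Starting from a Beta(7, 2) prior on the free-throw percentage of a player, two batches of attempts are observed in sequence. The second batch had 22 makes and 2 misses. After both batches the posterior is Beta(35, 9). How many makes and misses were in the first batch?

6 makes and 5 misses

Because Beta–binomial updating is additive in the counts, the combined data contributed (α_post−α_prior, β_post−β_prior) successes and failures.
Total across both batches: 35−7=28 makes, 9−2=7 misses.
Subtract the second batch: 28−22=6 makes and 7−2=5 misses.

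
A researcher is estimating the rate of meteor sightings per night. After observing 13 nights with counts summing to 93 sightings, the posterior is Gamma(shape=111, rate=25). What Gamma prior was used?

Gamma–Poisson conjugacy: posterior shape = α + Σxᵢ, posterior rate = β + n.
So α = 111 − 93 = 18 and β = 25 − 13 = 12.

Gamma(shape=18, rate=12)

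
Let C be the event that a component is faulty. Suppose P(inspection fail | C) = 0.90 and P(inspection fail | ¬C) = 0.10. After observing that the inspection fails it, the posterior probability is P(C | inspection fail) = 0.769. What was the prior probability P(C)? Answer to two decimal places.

Bayes' rule in odds form gives O(C|E) = O(C)·[P(E|C)/P(E|¬C)], hence O(C) = O(C|E)/LR.
Posterior odds = 0.769/(1−0.769) = 3.3290. LR = 0.90/0.10 = 9.0000.
Prior odds = 3.3290/9.0000 = 0.3699, so P(C) = 0.3699/(1+0.3699) ≈ 0.27.

P(C) = 0.27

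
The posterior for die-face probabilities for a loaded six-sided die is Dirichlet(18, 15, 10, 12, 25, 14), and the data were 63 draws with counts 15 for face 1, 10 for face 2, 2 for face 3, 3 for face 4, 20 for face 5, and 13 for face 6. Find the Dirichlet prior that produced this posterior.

For a Dirichlet(α) prior with multinomial counts c, the posterior is Dirichlet(α + c) componentwise.
Subtract each count from the matching posterior parameter: 18−15=3, 15−10=5, 10−2=8, 12−3=9, 25−20=5, 14−13=1.

Dirichlet(3, 5, 8, 9, 5, 1)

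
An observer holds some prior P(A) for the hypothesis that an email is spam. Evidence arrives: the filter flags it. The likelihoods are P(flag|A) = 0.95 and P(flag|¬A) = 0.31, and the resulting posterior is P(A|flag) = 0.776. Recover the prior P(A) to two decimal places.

P(A) = 0.53

Bayes' rule in odds form gives O(A|E) = O(A)·[P(E|A)/P(E|¬A)], hence O(A) = O(A|E)/LR.
Posterior odds = 0.776/(1−0.776) = 3.4643. LR = 0.95/0.31 = 3.0645.
Prior odds = 3.4643/3.0645 = 1.1305, so P(A) = 1.1305/(1+1.1305) ≈ 0.53.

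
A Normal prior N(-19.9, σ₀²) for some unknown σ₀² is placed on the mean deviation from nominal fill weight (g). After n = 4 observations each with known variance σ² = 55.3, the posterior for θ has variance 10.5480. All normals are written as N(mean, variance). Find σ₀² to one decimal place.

σ₀² = 44.5

For the Normal–Normal model with known σ², precisions add: τ_n = τ₀ + n/σ².
So 1/σ₀² = 1/10.5480 − 4/55.3 = 0.094805 − 0.072333 = 0.022472.
Hence σ₀² = 1/0.022472 ≈ 44.5.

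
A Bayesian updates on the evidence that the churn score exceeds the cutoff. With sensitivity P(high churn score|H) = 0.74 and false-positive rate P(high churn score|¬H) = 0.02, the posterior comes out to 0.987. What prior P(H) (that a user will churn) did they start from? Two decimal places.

In odds form, posterior odds = prior odds × likelihood ratio, so prior odds = posterior odds ÷ LR.
Posterior odds = 0.987/(1−0.987) = 75.9231. LR = 0.74/0.02 = 37.0000.
Prior odds = 75.9231/37.0000 = 2.0520, so P(H) = 2.0520/(1+2.0520) ≈ 0.67.

P(H) = 0.67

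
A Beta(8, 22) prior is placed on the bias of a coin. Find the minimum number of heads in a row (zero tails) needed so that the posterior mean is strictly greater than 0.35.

k = 4

After k heads and 0 tails the posterior is Beta(8+k, 22), with mean (8+k)/(8+22+k).
Set (8+k)/(30+k) > 0.35 and solve: k > (0.35·30 − 8)/(1 − 0.35) = 3.846.
The smallest integer exceeding 3.846 is 4.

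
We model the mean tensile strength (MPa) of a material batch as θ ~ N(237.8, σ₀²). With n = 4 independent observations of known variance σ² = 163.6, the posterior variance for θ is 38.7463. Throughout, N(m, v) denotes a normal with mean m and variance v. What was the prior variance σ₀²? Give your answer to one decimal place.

σ₀² = 735.8

For the Normal–Normal model with known σ², precisions add: τ_n = τ₀ + n/σ².
So 1/σ₀² = 1/38.7463 − 4/163.6 = 0.025809 − 0.024450 = 0.001359.
Hence σ₀² = 1/0.001359 ≈ 735.8.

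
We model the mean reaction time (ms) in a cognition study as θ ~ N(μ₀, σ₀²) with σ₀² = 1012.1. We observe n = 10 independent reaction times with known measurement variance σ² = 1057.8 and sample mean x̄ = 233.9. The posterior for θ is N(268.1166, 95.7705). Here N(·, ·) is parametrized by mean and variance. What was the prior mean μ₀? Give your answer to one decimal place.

μ₀ = 595.5

With known observation variance, the Normal–Normal posterior has precision τ_n = τ₀ + n/σ² and mean μ_n = (τ₀μ₀ + (n/σ²)x̄)/τ_n.
Here τ₀ = 1/1012.1 = 0.000988 and τ_data = 10/1057.8 = 0.009454, so τ_n = 0.010442.
Rearranging for μ₀: μ₀ = (μ_n·τ_n − τ_data·x̄)/τ₀ = (268.1166·0.010442 − 0.009454·233.9) / 0.000988 = 0.588383/0.000988 ≈ 595.5.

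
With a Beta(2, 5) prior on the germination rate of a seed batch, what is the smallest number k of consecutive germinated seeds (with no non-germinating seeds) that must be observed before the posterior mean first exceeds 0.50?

k = 4

After k germinated seeds and 0 non-germinating seeds the posterior is Beta(2+k, 5), with mean (2+k)/(2+5+k).
Set (2+k)/(7+k) > 0.50 and solve: k > (0.50·7 − 2)/(1 − 0.50) = 3.000.
The smallest integer exceeding 3.000 is 4, and checking k=4: (6)/(11) = 0.5455 > 0.50.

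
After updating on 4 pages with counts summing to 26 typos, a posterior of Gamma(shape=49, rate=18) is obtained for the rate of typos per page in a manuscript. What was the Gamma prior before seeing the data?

Gamma(shape=23, rate=14)

A Gamma(α, β) prior (rate parametrization) on a Poisson rate with n observations summing to S gives posterior Gamma(α+S, β+n).
So α = 49 − 26 = 23 and β = 18 − 4 = 14.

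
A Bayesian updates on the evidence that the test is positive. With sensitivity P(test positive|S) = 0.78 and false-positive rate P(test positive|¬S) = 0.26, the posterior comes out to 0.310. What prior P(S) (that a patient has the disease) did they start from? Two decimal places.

P(S) = 0.13

In odds form, posterior odds = prior odds × likelihood ratio, so prior odds = posterior odds ÷ LR.
Posterior odds = 0.310/(1−0.310) = 0.4493. LR = 0.78/0.26 = 3.0000.
Prior odds = 0.4493/3.0000 = 0.1498, so P(S) = 0.1498/(1+0.1498) ≈ 0.13.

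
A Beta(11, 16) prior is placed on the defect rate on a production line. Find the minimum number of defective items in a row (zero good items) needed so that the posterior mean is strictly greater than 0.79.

After k defective items and 0 good items the posterior is Beta(11+k, 16), with mean (11+k)/(11+16+k).
Set (11+k)/(27+k) > 0.79 and solve: k > (0.79·27 − 11)/(1 − 0.79) = 49.190.
The smallest integer exceeding 49.190 is 50.

k = 50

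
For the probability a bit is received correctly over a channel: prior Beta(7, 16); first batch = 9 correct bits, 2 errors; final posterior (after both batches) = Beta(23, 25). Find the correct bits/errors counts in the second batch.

Because Beta–binomial updating is additive in the counts, the combined data contributed (α_post−α_prior, β_post−β_prior) successes and failures.
Total across both batches: 23−7=16 correct bits, 25−16=9 errors.
Subtract the first batch: 16−9=7 correct bits and 9−2=7 errors.

7 correct bits and 7 errors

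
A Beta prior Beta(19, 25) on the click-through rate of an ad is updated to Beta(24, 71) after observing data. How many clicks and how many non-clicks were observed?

Under Beta–binomial conjugacy the posterior parameters are (a+s, b+f).
Match parameters: s=24−19=5, f=71−25=46.

5 clicks and 46 non-clicks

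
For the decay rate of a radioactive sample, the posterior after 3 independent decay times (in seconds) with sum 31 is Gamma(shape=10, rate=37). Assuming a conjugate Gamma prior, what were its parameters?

Gamma–exponential conjugacy: posterior shape = α + n, posterior rate = β + Σtᵢ.
So α = 10 − 3 = 7 and β = 37 − 31 = 6.

Gamma(shape=7, rate=6)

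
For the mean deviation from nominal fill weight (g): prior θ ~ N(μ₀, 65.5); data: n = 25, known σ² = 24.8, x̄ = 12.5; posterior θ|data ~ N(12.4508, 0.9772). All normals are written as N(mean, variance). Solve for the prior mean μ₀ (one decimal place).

With known observation variance, the Normal–Normal posterior has precision τ_n = τ₀ + n/σ² and mean μ_n = (τ₀μ₀ + (n/σ²)x̄)/τ_n.
Here τ₀ = 1/65.5 = 0.015267 and τ_data = 25/24.8 = 1.008065, so τ_n = 1.023332.
Rearranging for μ₀: μ₀ = (μ_n·τ_n − τ_data·x̄)/τ₀ = (12.4508·1.023332 − 1.008065·12.5) / 0.015267 = 0.140490/0.015267 ≈ 9.2.

μ₀ = 9.2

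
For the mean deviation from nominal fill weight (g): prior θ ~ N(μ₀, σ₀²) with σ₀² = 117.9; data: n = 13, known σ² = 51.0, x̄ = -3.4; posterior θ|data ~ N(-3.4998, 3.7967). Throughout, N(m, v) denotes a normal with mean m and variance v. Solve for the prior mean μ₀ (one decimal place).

μ₀ = -6.5

The posterior mean is a precision-weighted average: μ_n = (τ₀μ₀ + τ_data·x̄)/(τ₀+τ_data), with τ₀=1/σ₀² and τ_data=n/σ².
Here τ₀ = 1/117.9 = 0.008482 and τ_data = 13/51.0 = 0.254902, so τ_n = 0.263384.
Rearranging for μ₀: μ₀ = (μ_n·τ_n − τ_data·x̄)/τ₀ = (-3.4998·0.263384 − 0.254902·-3.4) / 0.008482 = -0.055125/0.008482 ≈ -6.5.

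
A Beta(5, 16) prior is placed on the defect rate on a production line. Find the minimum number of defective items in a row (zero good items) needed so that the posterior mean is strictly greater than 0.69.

After k defective items and 0 good items the posterior is Beta(5+k, 16), with mean (5+k)/(5+16+k).
Set (5+k)/(21+k) > 0.69 and solve: k > (0.69·21 − 5)/(1 − 0.69) = 30.613.
The smallest integer exceeding 30.613 is 31.

k = 31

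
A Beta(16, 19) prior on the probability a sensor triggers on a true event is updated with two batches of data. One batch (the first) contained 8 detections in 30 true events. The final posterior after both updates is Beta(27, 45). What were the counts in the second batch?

Sequential conjugate updates are equivalent to a single update on the pooled data, so total successes = posterior α − prior α and total failures = posterior β − prior β.
Total across both batches: 27−16=11 detections, 45−19=26 misses.
Subtract the first batch: 11−8=3 detections and 26−22=4 misses.

3 detections and 4 misses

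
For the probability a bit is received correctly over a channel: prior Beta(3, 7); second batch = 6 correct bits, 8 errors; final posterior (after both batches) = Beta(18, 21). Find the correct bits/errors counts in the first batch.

Because Beta–binomial updating is additive in the counts, the combined data contributed (α_post−α_prior, β_post−β_prior) successes and failures.
Total across both batches: 18−3=15 correct bits, 21−7=14 errors.
Subtract the second batch: 15−6=9 correct bits and 14−8=6 errors.

9 correct bits and 6 errors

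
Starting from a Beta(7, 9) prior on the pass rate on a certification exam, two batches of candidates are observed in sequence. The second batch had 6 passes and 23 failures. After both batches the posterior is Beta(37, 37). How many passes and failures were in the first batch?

24 passes and 5 failures

Sequential conjugate updates are equivalent to a single update on the pooled data, so total successes = posterior α − prior α and total failures = posterior β − prior β.
Total across both batches: 37−7=30 passes, 37−9=28 failures.
Subtract the second batch: 30−6=24 passes and 28−23=5 failures.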